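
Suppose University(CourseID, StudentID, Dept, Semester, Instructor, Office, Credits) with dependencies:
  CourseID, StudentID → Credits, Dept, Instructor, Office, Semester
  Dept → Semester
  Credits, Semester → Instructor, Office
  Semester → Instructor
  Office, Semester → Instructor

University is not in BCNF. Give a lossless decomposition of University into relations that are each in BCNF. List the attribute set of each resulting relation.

{CourseID, Credits, Dept, StudentID}; {Credits, Dept, Office}; {Dept, Semester}; {Instructor, Semester}

Candidate key of the original relation: {CourseID, StudentID}.
Within {CourseID, Credits, Dept, Instructor, Office, Semester, StudentID}: {Dept}⁺ ∩ {CourseID, Credits, Dept, Instructor, Office, Semester, StudentID} = {Dept, Instructor, Semester}, not the whole set, so Dept → Instructor, Semester violates BCNF; decompose into {Dept, Instructor, Semester} and {CourseID, Credits, Dept, Office, StudentID}.
Within {Dept, Instructor, Semester}: {Semester}⁺ ∩ {Dept, Instructor, Semester} = {Instructor, Semester}, not the whole set, so Semester → Instructor violates BCNF; decompose into {Instructor, Semester} and {Dept, Semester}.
{Instructor, Semester} is in BCNF.
{Dept, Semester} is in BCNF.
Within {CourseID, Credits, Dept, Office, StudentID}: {Credits, Dept}⁺ ∩ {CourseID, Credits, Dept, Office, StudentID} = {Credits, Dept, Office}, not the whole set, so Credits, Dept → Office violates BCNF; decompose into {Credits, Dept, Office} and {CourseID, Credits, Dept, StudentID}.
{Credits, Dept, Office} is in BCNF.
{CourseID, Credits, Dept, StudentID} is in BCNF.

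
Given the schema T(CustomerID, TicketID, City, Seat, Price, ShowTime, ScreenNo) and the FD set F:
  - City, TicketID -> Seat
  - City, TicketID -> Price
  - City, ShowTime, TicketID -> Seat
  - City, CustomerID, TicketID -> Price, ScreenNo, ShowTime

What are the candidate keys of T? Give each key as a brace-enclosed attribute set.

No FD produces {City, CustomerID, TicketID}, so they must be in every candidate key.
{City, CustomerID, TicketID}⁺ = {City, CustomerID, Price, ScreenNo, Seat, ShowTime, TicketID}, which is every attribute, so {City, CustomerID, TicketID} is a candidate key.
No other minimal set has full closure, so this is the only candidate key.

{City, CustomerID, TicketID}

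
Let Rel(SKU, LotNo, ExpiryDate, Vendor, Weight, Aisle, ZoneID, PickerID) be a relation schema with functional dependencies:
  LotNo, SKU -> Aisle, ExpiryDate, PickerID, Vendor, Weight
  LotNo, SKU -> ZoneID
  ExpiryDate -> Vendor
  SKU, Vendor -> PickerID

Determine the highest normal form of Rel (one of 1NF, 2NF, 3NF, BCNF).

2NF

Candidate key: {LotNo, SKU}. Prime attributes: {LotNo, SKU}.
For ExpiryDate -> Vendor we have {ExpiryDate}⁺ = {ExpiryDate, Vendor}; {ExpiryDate} is not a superkey, so BCNF fails.
Because {Vendor} is non-prime and the left side of ExpiryDate -> Vendor is not a superkey, the relation is not in 3NF.
No proper subset of a key has a non-prime attribute in its closure, so there is no partial dependency; 2NF holds.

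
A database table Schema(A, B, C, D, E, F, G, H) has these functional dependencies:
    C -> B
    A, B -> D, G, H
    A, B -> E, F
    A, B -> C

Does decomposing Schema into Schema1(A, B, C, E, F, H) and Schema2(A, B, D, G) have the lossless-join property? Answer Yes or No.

Yes

The shared attributes are {A, B} and {A, B}⁺ = {A, B, C, D, E, F, G, H}.
Schema1 is contained in that closure, so Schema1 ∩ Schema2 -> Schema1 holds and the join is lossless.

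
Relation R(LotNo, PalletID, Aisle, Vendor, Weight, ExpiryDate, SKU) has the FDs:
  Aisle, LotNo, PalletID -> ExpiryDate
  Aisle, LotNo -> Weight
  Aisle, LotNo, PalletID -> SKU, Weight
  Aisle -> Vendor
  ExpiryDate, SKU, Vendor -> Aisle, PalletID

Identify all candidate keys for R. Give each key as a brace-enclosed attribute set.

Attributes never on any right-hand side: {LotNo} — every candidate key must contain it.
Closure of {Aisle, LotNo, PalletID} is {Aisle, ExpiryDate, LotNo, PalletID, SKU, Vendor, Weight}, the whole schema; {Aisle, LotNo, PalletID} is a candidate key.
Closure of {Aisle, ExpiryDate, LotNo, SKU} is {Aisle, ExpiryDate, LotNo, PalletID, SKU, Vendor, Weight}, the whole schema; {Aisle, ExpiryDate, LotNo, SKU} is a candidate key.
Closure of {ExpiryDate, LotNo, SKU, Vendor} is {Aisle, ExpiryDate, LotNo, PalletID, SKU, Vendor, Weight}, the whole schema; {ExpiryDate, LotNo, SKU, Vendor} is a candidate key.
Any other superkey properly contains one of these, so there are no further candidate keys.

{Aisle, ExpiryDate, LotNo, SKU}, {Aisle, LotNo, PalletID}, {ExpiryDate, LotNo, SKU, Vendor}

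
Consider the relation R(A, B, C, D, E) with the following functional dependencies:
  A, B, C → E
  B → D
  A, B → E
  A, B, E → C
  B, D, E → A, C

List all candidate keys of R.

No FD produces {B}, so it must be in every candidate key.
{A, B}⁺ = {A, B, C, D, E}, which is every attribute, so {A, B} is a candidate key.
{B, E}⁺ = {A, B, C, D, E}, which is every attribute, so {B, E} is a candidate key.
Any other superkey properly contains one of these, so there are no further candidate keys.

{A, B}, {B, E}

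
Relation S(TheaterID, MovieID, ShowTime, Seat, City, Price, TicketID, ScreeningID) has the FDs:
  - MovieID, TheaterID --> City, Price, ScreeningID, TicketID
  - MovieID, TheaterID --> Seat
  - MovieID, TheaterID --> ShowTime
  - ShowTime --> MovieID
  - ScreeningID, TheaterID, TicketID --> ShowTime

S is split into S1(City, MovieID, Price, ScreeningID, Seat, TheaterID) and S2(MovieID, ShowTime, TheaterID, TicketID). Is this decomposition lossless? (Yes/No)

Yes

S1 ∩ S2 = {MovieID, TheaterID}; its closure under F is {City, MovieID, Price, ScreeningID, Seat, ShowTime, TheaterID, TicketID}.
This includes all of S1, so the common attributes are a superkey of S1 — the join is lossless.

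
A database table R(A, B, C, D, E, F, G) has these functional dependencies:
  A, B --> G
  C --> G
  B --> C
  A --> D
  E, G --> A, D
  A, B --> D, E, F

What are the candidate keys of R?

{A, B}, {B, E}

Attributes never on any right-hand side: {B} — every candidate key must contain it.
{A, B}⁺ = {A, B, C, D, E, F, G} — all of the relation — so {A, B} is a candidate key.
{B, E}⁺ = {A, B, C, D, E, F, G} — all of the relation — so {B, E} is a candidate key.
No proper subset of any of these is a key, and no other minimal superkey exists.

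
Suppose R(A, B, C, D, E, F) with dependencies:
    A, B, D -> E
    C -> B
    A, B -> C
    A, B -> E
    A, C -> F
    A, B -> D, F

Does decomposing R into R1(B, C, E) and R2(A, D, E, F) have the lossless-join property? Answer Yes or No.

Common attributes: {E}; their closure is {E}.
Neither R1 nor R2 is contained in that closure, so the decomposition is lossy.

No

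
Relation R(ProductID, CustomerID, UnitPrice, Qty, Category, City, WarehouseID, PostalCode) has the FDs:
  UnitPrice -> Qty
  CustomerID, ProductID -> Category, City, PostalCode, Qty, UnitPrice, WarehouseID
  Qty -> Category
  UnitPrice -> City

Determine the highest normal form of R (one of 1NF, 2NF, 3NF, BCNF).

Candidate key: {CustomerID, ProductID}. Prime attributes: {CustomerID, ProductID}.
For UnitPrice -> Qty we have {UnitPrice}⁺ = {Category, City, Qty, UnitPrice}; {UnitPrice} is not a superkey, so BCNF fails.
UnitPrice -> Qty determines the non-prime attribute {Qty} from a non-superkey — 3NF is violated.
Checking every proper subset of each key, none determines a non-prime attribute — 2NF is satisfied.

2NF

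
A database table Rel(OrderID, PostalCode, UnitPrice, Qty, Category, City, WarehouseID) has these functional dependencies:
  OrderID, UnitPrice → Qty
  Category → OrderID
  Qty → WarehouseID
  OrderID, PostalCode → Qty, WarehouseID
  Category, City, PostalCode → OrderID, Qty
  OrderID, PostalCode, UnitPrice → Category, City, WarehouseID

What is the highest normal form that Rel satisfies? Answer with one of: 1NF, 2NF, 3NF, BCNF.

1NF

Candidate keys: {Category, PostalCode, UnitPrice}, {OrderID, PostalCode, UnitPrice}. Prime attributes: {Category, OrderID, PostalCode, UnitPrice}.
For OrderID, UnitPrice → Qty we have {OrderID, UnitPrice}⁺ = {OrderID, Qty, UnitPrice, WarehouseID}; {OrderID, UnitPrice} is not a superkey, so BCNF fails.
Because {Qty} is non-prime and the left side of OrderID, UnitPrice → Qty is not a superkey, the relation is not in 3NF.
The proper key subset {Category, PostalCode} of {Category, PostalCode, UnitPrice} determines non-prime {Qty, WarehouseID}, so the relation is not even in 2NF.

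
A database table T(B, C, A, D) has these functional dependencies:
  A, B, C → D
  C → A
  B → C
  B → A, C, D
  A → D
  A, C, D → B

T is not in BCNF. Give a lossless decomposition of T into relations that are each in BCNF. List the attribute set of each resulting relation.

{A, B, C}; {A, D}

Candidate keys of the original relation: {B}, {C}.
Within {A, B, C, D}: {A}⁺ ∩ {A, B, C, D} = {A, D}, not the whole set, so A → D violates BCNF; decompose into {A, D} and {A, B, C}.
{A, D} is in BCNF.
{A, B, C} is in BCNF.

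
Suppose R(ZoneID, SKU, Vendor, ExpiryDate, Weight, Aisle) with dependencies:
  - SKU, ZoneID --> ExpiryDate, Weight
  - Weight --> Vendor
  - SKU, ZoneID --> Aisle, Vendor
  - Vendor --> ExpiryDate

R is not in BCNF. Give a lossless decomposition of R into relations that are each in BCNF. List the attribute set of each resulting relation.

Candidate key of the original relation: {SKU, ZoneID}.
{Aisle, ExpiryDate, SKU, Vendor, Weight, ZoneID}: {Weight} determines {ExpiryDate, Vendor, Weight} here but is not a superkey — split on Weight --> ExpiryDate, Vendor, giving {ExpiryDate, Vendor, Weight} and {Aisle, SKU, Weight, ZoneID}.
{ExpiryDate, Vendor, Weight}: {Vendor} determines {ExpiryDate, Vendor} here but is not a superkey — split on Vendor --> ExpiryDate, giving {ExpiryDate, Vendor} and {Vendor, Weight}.
{ExpiryDate, Vendor} has no BCNF violation.
{Vendor, Weight} has no BCNF violation.
{Aisle, SKU, Weight, ZoneID} has no BCNF violation.

{Aisle, SKU, Weight, ZoneID}; {ExpiryDate, Vendor}; {Vendor, Weight}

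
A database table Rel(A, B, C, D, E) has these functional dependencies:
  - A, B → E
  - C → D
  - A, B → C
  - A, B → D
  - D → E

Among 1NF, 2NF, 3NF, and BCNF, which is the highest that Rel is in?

2NF

Candidate key: {A, B}. Prime attributes: {A, B}.
For C → D we have {C}⁺ = {C, D, E}; {C} is not a superkey, so BCNF fails.
C → D determines the non-prime attribute {D} from a non-superkey — 3NF is violated.
No non-prime attribute depends on a proper subset of any candidate key, so 2NF holds.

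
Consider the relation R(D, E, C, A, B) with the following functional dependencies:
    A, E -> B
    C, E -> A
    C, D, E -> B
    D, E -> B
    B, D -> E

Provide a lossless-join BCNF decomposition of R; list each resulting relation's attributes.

{A, B, E}; {A, C, E}; {C, D, E}

Candidate keys of the original relation: {B, C, D}, {C, D, E}.
Within {A, B, C, D, E}: {A, E}⁺ ∩ {A, B, C, D, E} = {A, B, E}, not the whole set, so A, E -> B violates BCNF; decompose into {A, B, E} and {A, C, D, E}.
{A, B, E} has no BCNF violation.
Within {A, C, D, E}: {C, E}⁺ ∩ {A, C, D, E} = {A, C, E}, not the whole set, so C, E -> A violates BCNF; decompose into {A, C, E} and {C, D, E}.
{A, C, E} has no BCNF violation.
{C, D, E} has no BCNF violation.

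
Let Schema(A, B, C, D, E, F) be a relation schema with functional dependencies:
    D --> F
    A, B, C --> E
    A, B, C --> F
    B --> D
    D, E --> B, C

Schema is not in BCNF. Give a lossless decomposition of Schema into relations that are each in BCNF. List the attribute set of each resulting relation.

Candidate keys of the original relation: {A, B, C}, {A, B, E}, {A, D, E}.
{A, B, C, D, E, F}: {D} determines {D, F} here but is not a superkey — split on D --> F, giving {D, F} and {A, B, C, D, E}.
{D, F} has no BCNF violation.
{A, B, C, D, E}: {B} determines {B, D} here but is not a superkey — split on B --> D, giving {B, D} and {A, B, C, E}.
{B, D} has no BCNF violation.
{A, B, C, E}: {B, E} determines {B, C, E} here but is not a superkey — split on B, E --> C, giving {B, C, E} and {A, B, E}.
{B, C, E} has no BCNF violation.
{A, B, E} has no BCNF violation.

{A, B, E}; {B, C, E}; {B, D}; {D, F}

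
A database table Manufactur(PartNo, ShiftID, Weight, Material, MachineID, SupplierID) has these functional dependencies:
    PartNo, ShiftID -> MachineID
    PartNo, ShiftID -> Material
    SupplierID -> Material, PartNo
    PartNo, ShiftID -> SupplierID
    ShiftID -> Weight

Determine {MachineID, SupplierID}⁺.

{MachineID, Material, PartNo, SupplierID}

Start with {MachineID, SupplierID}.
SupplierID -> Material, PartNo applies; add {Material, PartNo} → now {MachineID, Material, PartNo, SupplierID}.
No further FD applies.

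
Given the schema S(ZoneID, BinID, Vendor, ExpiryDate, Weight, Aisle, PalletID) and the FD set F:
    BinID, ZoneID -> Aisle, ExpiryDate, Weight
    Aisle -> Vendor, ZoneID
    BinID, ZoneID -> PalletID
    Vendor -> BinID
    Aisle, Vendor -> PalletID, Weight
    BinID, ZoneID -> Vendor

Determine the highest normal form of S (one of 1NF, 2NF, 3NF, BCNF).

Candidate keys: {Aisle}, {BinID, ZoneID}, {Vendor, ZoneID}. Prime attributes: {Aisle, BinID, Vendor, ZoneID}.
Vendor -> BinID: {Vendor}⁺ = {BinID, Vendor}, which is not all of the attributes, so the left side is not a superkey — BCNF is violated.
Since {BinID} ⊆ prime attributes and every other non-superkey FD also has a prime right side, the schema is in 3NF.

3NF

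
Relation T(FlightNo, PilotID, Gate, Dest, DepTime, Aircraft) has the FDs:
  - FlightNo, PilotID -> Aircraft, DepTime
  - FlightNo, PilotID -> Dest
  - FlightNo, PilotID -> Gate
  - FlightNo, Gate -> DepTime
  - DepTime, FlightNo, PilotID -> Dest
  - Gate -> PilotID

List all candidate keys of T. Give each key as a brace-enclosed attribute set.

{FlightNo, Gate}, {FlightNo, PilotID}

{FlightNo} never appears on the right of any FD, so every key must include it.
{FlightNo, Gate}⁺ = {Aircraft, DepTime, Dest, FlightNo, Gate, PilotID} — all of the relation — so {FlightNo, Gate} is a candidate key.
{FlightNo, PilotID}⁺ = {Aircraft, DepTime, Dest, FlightNo, Gate, PilotID} — all of the relation — so {FlightNo, PilotID} is a candidate key.
No proper subset of any of these is a key, and no other minimal superkey exists.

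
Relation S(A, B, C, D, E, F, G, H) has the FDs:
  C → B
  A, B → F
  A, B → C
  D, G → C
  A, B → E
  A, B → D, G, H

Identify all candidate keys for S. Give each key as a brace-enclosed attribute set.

{A, B}, {A, C}, {A, D, G}

Attributes never on any right-hand side: {A} — every candidate key must contain it.
{A, B}⁺ = {A, B, C, D, E, F, G, H}, which is every attribute, so {A, B} is a candidate key.
{A, C}⁺ = {A, B, C, D, E, F, G, H}, which is every attribute, so {A, C} is a candidate key.
{A, D, G}⁺ = {A, B, C, D, E, F, G, H}, which is every attribute, so {A, D, G} is a candidate key.
Any other superkey properly contains one of these, so there are no further candidate keys.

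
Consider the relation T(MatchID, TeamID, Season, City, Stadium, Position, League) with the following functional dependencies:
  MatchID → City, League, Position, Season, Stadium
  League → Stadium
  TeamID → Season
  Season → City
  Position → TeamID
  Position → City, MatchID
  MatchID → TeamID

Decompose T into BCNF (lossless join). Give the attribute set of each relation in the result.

Candidate keys of the original relation: {MatchID}, {Position}.
In {City, League, MatchID, Position, Season, Stadium, TeamID}, {League} is not a superkey ({League}⁺ restricted to this set is {League, Stadium}), so split on League → Stadium into {League, Stadium} and {City, League, MatchID, Position, Season, TeamID}.
{League, Stadium} has no BCNF violation.
In {City, League, MatchID, Position, Season, TeamID}, {TeamID} is not a superkey ({TeamID}⁺ restricted to this set is {City, Season, TeamID}), so split on TeamID → City, Season into {City, Season, TeamID} and {League, MatchID, Position, TeamID}.
In {City, Season, TeamID}, {Season} is not a superkey ({Season}⁺ restricted to this set is {City, Season}), so split on Season → City into {City, Season} and {Season, TeamID}.
{City, Season} has no BCNF violation.
{Season, TeamID} has no BCNF violation.
{League, MatchID, Position, TeamID} has no BCNF violation.

{City, Season}; {League, MatchID, Position, TeamID}; {League, Stadium}; {Season, TeamID}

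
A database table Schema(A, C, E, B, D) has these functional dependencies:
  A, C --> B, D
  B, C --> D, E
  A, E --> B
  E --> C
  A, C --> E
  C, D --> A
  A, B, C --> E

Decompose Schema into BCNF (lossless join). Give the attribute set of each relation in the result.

Candidate keys of the original relation: {A, C}, {A, E}, {B, C}, {B, E}, {C, D}, {D, E}.
{A, B, C, D, E}: {E} determines {C, E} here but is not a superkey — split on E --> C, giving {C, E} and {A, B, D, E}.
{C, E} is in BCNF.
{A, B, D, E} is in BCNF.

{A, B, D, E}; {C, E}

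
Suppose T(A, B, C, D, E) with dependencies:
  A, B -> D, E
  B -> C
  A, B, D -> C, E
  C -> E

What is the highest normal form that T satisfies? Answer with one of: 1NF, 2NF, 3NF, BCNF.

Candidate key: {A, B}. Prime attributes: {A, B}.
B -> C: {B}⁺ = {B, C, E}, which is not all of the attributes, so the left side is not a superkey — BCNF is violated.
Because {C} is non-prime and the left side of B -> C is not a superkey, the relation is not in 3NF.
{B} is a proper subset of the key {A, B}, and {B}⁺ contains the non-prime attributes {C, E} — a partial dependency, so 2NF is violated.

1NF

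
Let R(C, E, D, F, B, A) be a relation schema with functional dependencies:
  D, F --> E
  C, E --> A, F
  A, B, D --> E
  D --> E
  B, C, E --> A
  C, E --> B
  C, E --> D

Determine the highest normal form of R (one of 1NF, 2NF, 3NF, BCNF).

Candidate keys: {C, D}, {C, E}. Prime attributes: {C, D, E}.
For D, F --> E we have {D, F}⁺ = {D, E, F}; {D, F} is not a superkey, so BCNF fails.
Its right-hand attributes {E} are all prime, as are those of every other non-superkey FD — the relation is in 3NF.

3NF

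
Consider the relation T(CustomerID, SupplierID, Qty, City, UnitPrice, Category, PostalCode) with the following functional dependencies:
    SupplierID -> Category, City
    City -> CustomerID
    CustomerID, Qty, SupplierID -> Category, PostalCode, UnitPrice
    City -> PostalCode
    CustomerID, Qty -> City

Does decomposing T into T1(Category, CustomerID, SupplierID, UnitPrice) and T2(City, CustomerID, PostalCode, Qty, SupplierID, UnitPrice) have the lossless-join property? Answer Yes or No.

Yes

Common attributes: {CustomerID, SupplierID, UnitPrice}; their closure is {Category, City, CustomerID, PostalCode, SupplierID, UnitPrice}.
T1 is contained in that closure, so T1 ∩ T2 -> T1 holds and the join is lossless.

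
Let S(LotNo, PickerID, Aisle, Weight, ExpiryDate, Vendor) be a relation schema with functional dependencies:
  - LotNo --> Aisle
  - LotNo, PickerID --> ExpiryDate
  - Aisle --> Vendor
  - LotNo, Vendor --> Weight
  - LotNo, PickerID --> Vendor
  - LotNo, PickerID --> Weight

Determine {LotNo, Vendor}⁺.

Start with {LotNo, Vendor}.
LotNo --> Aisle applies; add {Aisle} → now {Aisle, LotNo, Vendor}.
LotNo, Vendor --> Weight applies; add {Weight} → now {Aisle, LotNo, Vendor, Weight}.
No further FD applies.

{Aisle, LotNo, Vendor, Weight}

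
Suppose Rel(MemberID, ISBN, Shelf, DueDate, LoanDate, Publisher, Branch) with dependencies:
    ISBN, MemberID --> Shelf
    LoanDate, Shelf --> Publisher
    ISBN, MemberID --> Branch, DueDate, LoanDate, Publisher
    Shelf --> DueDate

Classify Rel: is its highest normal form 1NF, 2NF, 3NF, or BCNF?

2NF

Candidate key: {ISBN, MemberID}. Prime attributes: {ISBN, MemberID}.
LoanDate, Shelf --> Publisher: {LoanDate, Shelf}⁺ = {DueDate, LoanDate, Publisher, Shelf}, which is not all of the attributes, so the left side is not a superkey — BCNF is violated.
LoanDate, Shelf --> Publisher has non-prime {Publisher} on the right and a non-superkey on the left, so 3NF fails.
Checking every proper subset of each key, none determines a non-prime attribute — 2NF is satisfied.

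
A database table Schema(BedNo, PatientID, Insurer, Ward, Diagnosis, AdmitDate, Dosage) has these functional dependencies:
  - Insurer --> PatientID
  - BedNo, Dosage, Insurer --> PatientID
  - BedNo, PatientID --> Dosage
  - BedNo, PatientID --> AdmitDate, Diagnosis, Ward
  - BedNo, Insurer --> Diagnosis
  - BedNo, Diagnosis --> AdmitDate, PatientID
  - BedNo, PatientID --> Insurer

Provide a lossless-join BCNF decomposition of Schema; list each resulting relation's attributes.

Candidate keys of the original relation: {BedNo, Diagnosis}, {BedNo, Insurer}, {BedNo, PatientID}.
In {AdmitDate, BedNo, Diagnosis, Dosage, Insurer, PatientID, Ward}, {Insurer} is not a superkey ({Insurer}⁺ restricted to this set is {Insurer, PatientID}), so split on Insurer --> PatientID into {Insurer, PatientID} and {AdmitDate, BedNo, Diagnosis, Dosage, Insurer, Ward}.
{Insurer, PatientID}: every determinant is a superkey — BCNF.
{AdmitDate, BedNo, Diagnosis, Dosage, Insurer, Ward}: every determinant is a superkey — BCNF.

{AdmitDate, BedNo, Diagnosis, Dosage, Insurer, Ward}; {Insurer, PatientID}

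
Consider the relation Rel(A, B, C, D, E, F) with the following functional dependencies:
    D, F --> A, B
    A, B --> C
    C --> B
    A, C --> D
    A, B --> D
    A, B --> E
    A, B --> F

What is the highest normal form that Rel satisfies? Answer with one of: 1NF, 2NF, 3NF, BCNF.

3NF

Candidate keys: {A, B}, {A, C}, {D, F}. Prime attributes: {A, B, C, D, F}.
For C --> B we have {C}⁺ = {B, C}; {C} is not a superkey, so BCNF fails.
But every attribute on its right side ({B}) is prime, and the same holds for every other non-superkey FD, so 3NF still holds.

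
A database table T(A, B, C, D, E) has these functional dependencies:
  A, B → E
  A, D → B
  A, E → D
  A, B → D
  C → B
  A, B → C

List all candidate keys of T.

Attributes never on any right-hand side: {A} — every candidate key must contain it.
{A, B}⁺ = {A, B, C, D, E} — all of the relation — so {A, B} is a candidate key.
{A, C}⁺ = {A, B, C, D, E} — all of the relation — so {A, C} is a candidate key.
{A, D}⁺ = {A, B, C, D, E} — all of the relation — so {A, D} is a candidate key.
{A, E}⁺ = {A, B, C, D, E} — all of the relation — so {A, E} is a candidate key.
These are minimal and exhaustive — every other superkey contains one of them.

{A, B}, {A, C}, {A, D}, {A, E}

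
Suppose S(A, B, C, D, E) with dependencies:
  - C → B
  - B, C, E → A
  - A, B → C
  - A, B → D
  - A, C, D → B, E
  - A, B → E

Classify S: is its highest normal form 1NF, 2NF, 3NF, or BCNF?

3NF

Candidate keys: {A, B}, {A, C}, {C, E}. Prime attributes: {A, B, C, E}.
For C → B we have {C}⁺ = {B, C}; {C} is not a superkey, so BCNF fails.
But every attribute on its right side ({B}) is prime, and the same holds for every other non-superkey FD, so 3NF still holds.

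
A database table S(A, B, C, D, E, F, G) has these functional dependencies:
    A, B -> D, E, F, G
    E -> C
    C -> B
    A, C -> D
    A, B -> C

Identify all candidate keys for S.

{A} never appears on the right of any FD, so every key must include it.
{A, B} is a candidate key since {A, B}⁺ = {A, B, C, D, E, F, G} covers every attribute.
{A, C} is a candidate key since {A, C}⁺ = {A, B, C, D, E, F, G} covers every attribute.
{A, E} is a candidate key since {A, E}⁺ = {A, B, C, D, E, F, G} covers every attribute.
No proper subset of any of these is a key, and no other minimal superkey exists.

{A, B}, {A, C}, {A, E}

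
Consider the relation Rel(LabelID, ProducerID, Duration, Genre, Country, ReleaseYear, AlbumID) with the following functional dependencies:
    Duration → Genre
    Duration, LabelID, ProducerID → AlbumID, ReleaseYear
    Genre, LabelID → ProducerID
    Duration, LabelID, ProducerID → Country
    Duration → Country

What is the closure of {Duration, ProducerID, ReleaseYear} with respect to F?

{Country, Duration, Genre, ProducerID, ReleaseYear}

Start with {Duration, ProducerID, ReleaseYear}.
Duration → Genre applies; add {Genre} → now {Duration, Genre, ProducerID, ReleaseYear}.
Duration → Country applies; add {Country} → now {Country, Duration, Genre, ProducerID, ReleaseYear}.
No further FD applies.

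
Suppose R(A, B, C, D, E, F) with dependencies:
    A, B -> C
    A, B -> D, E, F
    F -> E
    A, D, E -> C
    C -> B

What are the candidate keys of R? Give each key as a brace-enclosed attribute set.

{A, B}, {A, C}, {A, D, E}, {A, D, F}

{A} never appears on the right of any FD, so every key must include it.
{A, B} is a candidate key since {A, B}⁺ = {A, B, C, D, E, F} covers every attribute.
{A, C} is a candidate key since {A, C}⁺ = {A, B, C, D, E, F} covers every attribute.
{A, D, E} is a candidate key since {A, D, E}⁺ = {A, B, C, D, E, F} covers every attribute.
{A, D, F} is a candidate key since {A, D, F}⁺ = {A, B, C, D, E, F} covers every attribute.
Any other superkey properly contains one of these, so there are no further candidate keys.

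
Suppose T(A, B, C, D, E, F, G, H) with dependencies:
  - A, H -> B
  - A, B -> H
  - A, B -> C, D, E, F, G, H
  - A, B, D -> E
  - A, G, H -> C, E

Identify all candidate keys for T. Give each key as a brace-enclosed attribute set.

{A, B}, {A, H}

Attributes never on any right-hand side: {A} — every candidate key must contain it.
{A, B}⁺ = {A, B, C, D, E, F, G, H} — all of the relation — so {A, B} is a candidate key.
{A, H}⁺ = {A, B, C, D, E, F, G, H} — all of the relation — so {A, H} is a candidate key.
These are minimal and exhaustive — every other superkey contains one of them.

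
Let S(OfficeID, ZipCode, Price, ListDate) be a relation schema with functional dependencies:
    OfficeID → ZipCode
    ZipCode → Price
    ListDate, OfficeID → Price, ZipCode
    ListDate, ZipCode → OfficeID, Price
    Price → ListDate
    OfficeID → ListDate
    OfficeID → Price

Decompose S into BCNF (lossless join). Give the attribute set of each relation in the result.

Candidate keys of the original relation: {OfficeID}, {ZipCode}.
Within {ListDate, OfficeID, Price, ZipCode}: {Price}⁺ ∩ {ListDate, OfficeID, Price, ZipCode} = {ListDate, Price}, not the whole set, so Price → ListDate violates BCNF; decompose into {ListDate, Price} and {OfficeID, Price, ZipCode}.
{ListDate, Price} has no BCNF violation.
{OfficeID, Price, ZipCode} has no BCNF violation.

{ListDate, Price}; {OfficeID, Price, ZipCode}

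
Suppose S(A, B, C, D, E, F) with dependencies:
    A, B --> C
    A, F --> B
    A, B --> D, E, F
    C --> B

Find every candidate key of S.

Attributes never on any right-hand side: {A} — every candidate key must contain it.
{A, B}⁺ = {A, B, C, D, E, F} — all of the relation — so {A, B} is a candidate key.
{A, C}⁺ = {A, B, C, D, E, F} — all of the relation — so {A, C} is a candidate key.
{A, F}⁺ = {A, B, C, D, E, F} — all of the relation — so {A, F} is a candidate key.
No proper subset of any of these is a key, and no other minimal superkey exists.

{A, B}, {A, C}, {A, F}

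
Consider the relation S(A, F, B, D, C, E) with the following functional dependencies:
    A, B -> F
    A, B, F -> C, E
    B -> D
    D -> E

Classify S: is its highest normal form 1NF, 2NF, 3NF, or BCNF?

1NF

Candidate key: {A, B}. Prime attributes: {A, B}.
B -> D breaks BCNF: {B}⁺ = {B, D, E}, so {B} is not a superkey.
B -> D has non-prime {D} on the right and a non-superkey on the left, so 3NF fails.
The proper key subset {B} of {A, B} determines non-prime {D, E}, so the relation is not even in 2NF.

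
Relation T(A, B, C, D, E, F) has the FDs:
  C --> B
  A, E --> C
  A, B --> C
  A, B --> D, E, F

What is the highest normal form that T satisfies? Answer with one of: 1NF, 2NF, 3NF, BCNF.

3NF

Candidate keys: {A, B}, {A, C}, {A, E}. Prime attributes: {A, B, C, E}.
For C --> B we have {C}⁺ = {B, C}; {C} is not a superkey, so BCNF fails.
But every attribute on its right side ({B}) is prime, and the same holds for every other non-superkey FD, so 3NF still holds.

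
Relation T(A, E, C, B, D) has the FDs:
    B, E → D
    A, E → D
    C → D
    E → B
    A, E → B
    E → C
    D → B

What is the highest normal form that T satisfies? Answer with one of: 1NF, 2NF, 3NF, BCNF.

Candidate key: {A, E}. Prime attributes: {A, E}.
B, E → D: {B, E}⁺ = {B, C, D, E}, which is not all of the attributes, so the left side is not a superkey — BCNF is violated.
B, E → D has non-prime {D} on the right and a non-superkey on the left, so 3NF fails.
{E} is a proper subset of the key {A, E}, and {E}⁺ contains the non-prime attributes {B, C, D} — a partial dependency, so 2NF is violated.

1NF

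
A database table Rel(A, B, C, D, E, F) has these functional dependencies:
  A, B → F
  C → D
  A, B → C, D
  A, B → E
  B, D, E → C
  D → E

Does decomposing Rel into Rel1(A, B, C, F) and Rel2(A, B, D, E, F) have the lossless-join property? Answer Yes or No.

Yes

The shared attributes are {A, B, F} and {A, B, F}⁺ = {A, B, C, D, E, F}.
This includes all of Rel1, so the common attributes are a superkey of Rel1 — the join is lossless.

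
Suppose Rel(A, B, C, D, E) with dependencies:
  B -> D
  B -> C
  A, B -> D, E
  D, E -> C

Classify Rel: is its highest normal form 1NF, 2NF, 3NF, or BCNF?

1NF

Candidate key: {A, B}. Prime attributes: {A, B}.
B -> D: {B}⁺ = {B, C, D}, which is not all of the attributes, so the left side is not a superkey — BCNF is violated.
Because {D} is non-prime and the left side of B -> D is not a superkey, the relation is not in 3NF.
The proper key subset {B} of {A, B} determines non-prime {C, D}, so the relation is not even in 2NF.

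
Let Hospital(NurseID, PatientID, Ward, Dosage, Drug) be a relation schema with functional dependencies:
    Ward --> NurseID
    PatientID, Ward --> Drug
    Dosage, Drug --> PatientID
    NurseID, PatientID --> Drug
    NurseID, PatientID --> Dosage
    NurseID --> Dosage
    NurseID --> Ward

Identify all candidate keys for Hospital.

{Drug, NurseID}, {Drug, Ward}, {NurseID, PatientID}, {PatientID, Ward}

{Drug, NurseID}⁺ = {Dosage, Drug, NurseID, PatientID, Ward}, which is every attribute, so {Drug, NurseID} is a candidate key.
{Drug, Ward}⁺ = {Dosage, Drug, NurseID, PatientID, Ward}, which is every attribute, so {Drug, Ward} is a candidate key.
{NurseID, PatientID}⁺ = {Dosage, Drug, NurseID, PatientID, Ward}, which is every attribute, so {NurseID, PatientID} is a candidate key.
{PatientID, Ward}⁺ = {Dosage, Drug, NurseID, PatientID, Ward}, which is every attribute, so {PatientID, Ward} is a candidate key.
Any other superkey properly contains one of these, so there are no further candidate keys.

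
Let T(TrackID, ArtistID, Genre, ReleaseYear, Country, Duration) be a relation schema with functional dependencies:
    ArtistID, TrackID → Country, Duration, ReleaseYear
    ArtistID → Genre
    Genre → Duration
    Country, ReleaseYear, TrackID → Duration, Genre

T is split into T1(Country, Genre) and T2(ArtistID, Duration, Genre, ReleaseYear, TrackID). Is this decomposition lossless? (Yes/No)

Common attributes: {Genre}; their closure is {Duration, Genre}.
The closure covers neither T1 nor T2 entirely; the join is not lossless.

No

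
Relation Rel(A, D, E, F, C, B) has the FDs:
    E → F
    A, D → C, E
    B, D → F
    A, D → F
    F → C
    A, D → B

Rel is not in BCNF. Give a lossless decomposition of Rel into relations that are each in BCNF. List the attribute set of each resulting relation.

{A, B, D, E}; {C, F}; {E, F}

Candidate key of the original relation: {A, D}.
In {A, B, C, D, E, F}, {E} is not a superkey ({E}⁺ restricted to this set is {C, E, F}), so split on E → C, F into {C, E, F} and {A, B, D, E}.
In {C, E, F}, {F} is not a superkey ({F}⁺ restricted to this set is {C, F}), so split on F → C into {C, F} and {E, F}.
{C, F}: every determinant is a superkey — BCNF.
{E, F}: every determinant is a superkey — BCNF.
{A, B, D, E}: every determinant is a superkey — BCNF.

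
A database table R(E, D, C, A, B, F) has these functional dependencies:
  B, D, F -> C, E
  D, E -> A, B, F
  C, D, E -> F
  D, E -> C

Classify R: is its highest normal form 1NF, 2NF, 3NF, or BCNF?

BCNF

Candidate keys: {B, D, F}, {D, E}. Prime attributes: {B, D, E, F}.
Each dependency's left side is a superkey — BCNF holds.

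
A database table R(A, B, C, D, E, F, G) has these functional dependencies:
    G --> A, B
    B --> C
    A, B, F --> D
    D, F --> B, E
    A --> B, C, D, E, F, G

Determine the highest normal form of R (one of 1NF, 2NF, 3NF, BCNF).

2NF

Candidate keys: {A}, {G}. Prime attributes: {A, G}.
B --> C: {B}⁺ = {B, C}, which is not all of the attributes, so the left side is not a superkey — BCNF is violated.
B --> C has non-prime {C} on the right and a non-superkey on the left, so 3NF fails.
With only single-attribute keys there can be no partial dependency, so 2NF holds.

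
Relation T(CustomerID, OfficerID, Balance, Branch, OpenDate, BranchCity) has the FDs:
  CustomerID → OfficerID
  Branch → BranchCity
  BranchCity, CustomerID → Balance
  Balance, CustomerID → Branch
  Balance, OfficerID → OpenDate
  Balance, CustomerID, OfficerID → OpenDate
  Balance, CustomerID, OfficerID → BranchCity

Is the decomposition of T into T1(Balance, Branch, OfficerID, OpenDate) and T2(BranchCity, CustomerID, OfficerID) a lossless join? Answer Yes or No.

T1 ∩ T2 = {OfficerID}; its closure under F is {OfficerID}.
The closure covers neither T1 nor T2 entirely; the join is not lossless.

No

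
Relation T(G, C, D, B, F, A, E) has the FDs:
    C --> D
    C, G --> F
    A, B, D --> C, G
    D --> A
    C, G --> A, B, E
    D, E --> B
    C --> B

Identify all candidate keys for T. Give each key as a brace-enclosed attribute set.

{C} is a candidate key since {C}⁺ = {A, B, C, D, E, F, G} covers every attribute.
{B, D} is a candidate key since {B, D}⁺ = {A, B, C, D, E, F, G} covers every attribute.
{D, E} is a candidate key since {D, E}⁺ = {A, B, C, D, E, F, G} covers every attribute.
No proper subset of any of these is a key, and no other minimal superkey exists.

{B, D}, {C}, {D, E}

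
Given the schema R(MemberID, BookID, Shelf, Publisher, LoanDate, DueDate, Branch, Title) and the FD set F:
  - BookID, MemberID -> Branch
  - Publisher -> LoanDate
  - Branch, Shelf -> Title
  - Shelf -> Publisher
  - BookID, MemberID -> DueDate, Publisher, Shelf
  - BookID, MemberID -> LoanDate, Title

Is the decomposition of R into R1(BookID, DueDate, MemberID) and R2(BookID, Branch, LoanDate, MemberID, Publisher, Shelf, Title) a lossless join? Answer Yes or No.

Yes

The shared attributes are {BookID, MemberID} and {BookID, MemberID}⁺ = {BookID, Branch, DueDate, LoanDate, MemberID, Publisher, Shelf, Title}.
R1 is contained in that closure, so R1 ∩ R2 -> R1 holds and the join is lossless.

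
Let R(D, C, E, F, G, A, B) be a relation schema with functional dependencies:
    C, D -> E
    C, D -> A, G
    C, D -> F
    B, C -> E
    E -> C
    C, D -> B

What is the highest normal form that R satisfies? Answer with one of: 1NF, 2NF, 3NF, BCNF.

Candidate keys: {C, D}, {D, E}. Prime attributes: {C, D, E}.
B, C -> E: {B, C}⁺ = {B, C, E}, which is not all of the attributes, so the left side is not a superkey — BCNF is violated.
Since {E} ⊆ prime attributes and every other non-superkey FD also has a prime right side, the schema is in 3NF.

3NF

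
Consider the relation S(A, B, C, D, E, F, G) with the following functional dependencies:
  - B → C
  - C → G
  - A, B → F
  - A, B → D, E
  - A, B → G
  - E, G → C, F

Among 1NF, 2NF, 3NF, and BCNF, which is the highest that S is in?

Candidate key: {A, B}. Prime attributes: {A, B}.
B → C: {B}⁺ = {B, C, G}, which is not all of the attributes, so the left side is not a superkey — BCNF is violated.
B → C determines the non-prime attribute {C} from a non-superkey — 3NF is violated.
The proper key subset {B} of {A, B} determines non-prime {C, G}, so the relation is not even in 2NF.

1NF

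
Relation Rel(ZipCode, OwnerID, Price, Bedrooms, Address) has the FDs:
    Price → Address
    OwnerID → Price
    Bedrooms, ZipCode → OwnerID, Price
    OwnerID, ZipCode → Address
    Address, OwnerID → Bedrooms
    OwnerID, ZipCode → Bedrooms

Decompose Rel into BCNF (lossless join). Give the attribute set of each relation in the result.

{Address, Price}; {Bedrooms, OwnerID, Price}; {OwnerID, ZipCode}

Candidate keys of the original relation: {Bedrooms, ZipCode}, {OwnerID, ZipCode}.
{Address, Bedrooms, OwnerID, Price, ZipCode}: {Price} determines {Address, Price} here but is not a superkey — split on Price → Address, giving {Address, Price} and {Bedrooms, OwnerID, Price, ZipCode}.
{Address, Price}: every determinant is a superkey — BCNF.
{Bedrooms, OwnerID, Price, ZipCode}: {OwnerID} determines {Bedrooms, OwnerID, Price} here but is not a superkey — split on OwnerID → Bedrooms, Price, giving {Bedrooms, OwnerID, Price} and {OwnerID, ZipCode}.
{Bedrooms, OwnerID, Price}: every determinant is a superkey — BCNF.
{OwnerID, ZipCode}: every determinant is a superkey — BCNF.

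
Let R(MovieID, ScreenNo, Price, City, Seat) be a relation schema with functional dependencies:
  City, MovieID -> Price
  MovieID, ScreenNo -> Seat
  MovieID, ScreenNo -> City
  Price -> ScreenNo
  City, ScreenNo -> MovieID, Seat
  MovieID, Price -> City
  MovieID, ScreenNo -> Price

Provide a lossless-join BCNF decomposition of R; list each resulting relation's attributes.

{City, MovieID, Price, Seat}; {Price, ScreenNo}

Candidate keys of the original relation: {City, MovieID}, {City, Price}, {City, ScreenNo}, {MovieID, Price}, {MovieID, ScreenNo}.
Within {City, MovieID, Price, ScreenNo, Seat}: {Price}⁺ ∩ {City, MovieID, Price, ScreenNo, Seat} = {Price, ScreenNo}, not the whole set, so Price -> ScreenNo violates BCNF; decompose into {Price, ScreenNo} and {City, MovieID, Price, Seat}.
{Price, ScreenNo} is in BCNF.
{City, MovieID, Price, Seat} is in BCNF.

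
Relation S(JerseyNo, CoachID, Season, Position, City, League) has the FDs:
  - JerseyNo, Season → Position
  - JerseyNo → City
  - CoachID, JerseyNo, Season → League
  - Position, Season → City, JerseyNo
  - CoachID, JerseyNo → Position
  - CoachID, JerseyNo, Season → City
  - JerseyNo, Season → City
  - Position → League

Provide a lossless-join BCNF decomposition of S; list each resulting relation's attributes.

Candidate keys of the original relation: {CoachID, JerseyNo, Season}, {CoachID, Position, Season}.
In {City, CoachID, JerseyNo, League, Position, Season}, {JerseyNo, Season} is not a superkey ({JerseyNo, Season}⁺ restricted to this set is {City, JerseyNo, League, Position, Season}), so split on JerseyNo, Season → City, League, Position into {City, JerseyNo, League, Position, Season} and {CoachID, JerseyNo, Season}.
In {City, JerseyNo, League, Position, Season}, {JerseyNo} is not a superkey ({JerseyNo}⁺ restricted to this set is {City, JerseyNo}), so split on JerseyNo → City into {City, JerseyNo} and {JerseyNo, League, Position, Season}.
{City, JerseyNo} has no BCNF violation.
In {JerseyNo, League, Position, Season}, {Position} is not a superkey ({Position}⁺ restricted to this set is {League, Position}), so split on Position → League into {League, Position} and {JerseyNo, Position, Season}.
{League, Position} has no BCNF violation.
{JerseyNo, Position, Season} has no BCNF violation.
{CoachID, JerseyNo, Season} has no BCNF violation.

{City, JerseyNo}; {CoachID, JerseyNo, Season}; {JerseyNo, Position, Season}; {League, Position}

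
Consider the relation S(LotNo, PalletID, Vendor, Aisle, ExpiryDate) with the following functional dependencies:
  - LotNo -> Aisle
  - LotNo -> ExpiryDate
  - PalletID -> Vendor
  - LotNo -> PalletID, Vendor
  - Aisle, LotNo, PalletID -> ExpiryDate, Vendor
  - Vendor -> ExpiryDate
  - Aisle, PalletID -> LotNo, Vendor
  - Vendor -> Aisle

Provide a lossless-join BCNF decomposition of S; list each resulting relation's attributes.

Candidate keys of the original relation: {LotNo}, {PalletID}.
{Aisle, ExpiryDate, LotNo, PalletID, Vendor}: {Vendor} determines {Aisle, ExpiryDate, Vendor} here but is not a superkey — split on Vendor -> Aisle, ExpiryDate, giving {Aisle, ExpiryDate, Vendor} and {LotNo, PalletID, Vendor}.
{Aisle, ExpiryDate, Vendor}: every determinant is a superkey — BCNF.
{LotNo, PalletID, Vendor}: every determinant is a superkey — BCNF.

{Aisle, ExpiryDate, Vendor}; {LotNo, PalletID, Vendor}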